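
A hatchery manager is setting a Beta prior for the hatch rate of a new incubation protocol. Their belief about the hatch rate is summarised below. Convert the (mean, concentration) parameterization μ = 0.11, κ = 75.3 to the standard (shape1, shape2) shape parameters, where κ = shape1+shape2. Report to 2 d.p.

shape1 = 8.28, shape2 = 67.02

Split κ in proportion μ : (1−μ): shape1 = 0.11·75.3 = 8.28, shape2 = 75.3 − 8.28 = 67.02.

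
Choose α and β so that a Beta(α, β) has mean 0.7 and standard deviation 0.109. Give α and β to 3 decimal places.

α = 11.673, β = 5.003

σ² = 0.109² = 0.011881.
With s = α+β, Var = μ(1−μ)/(s+1), so s+1 = (0.7×0.3)/0.011881 = 17.6753 and s = 16.6753.
α = μs = 11.673, β = (1−μ)s = 5.003.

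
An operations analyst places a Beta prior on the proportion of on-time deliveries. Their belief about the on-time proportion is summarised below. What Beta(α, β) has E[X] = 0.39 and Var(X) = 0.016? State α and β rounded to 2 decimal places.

Write ν = α+β; then α = μν and Var = μ(1−μ)/(ν+1).
ν = μ(1−μ)/Var − 1 = 0.2379/0.016 − 1 = 13.8688.
α = 0.39·13.8688 = 5.41, β = 0.61·13.8688 = 8.46.

α = 5.41, β = 8.46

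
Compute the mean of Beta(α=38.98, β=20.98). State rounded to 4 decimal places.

0.6501

The Beta mean is α/(α+β) = 38.98/(38.98+20.98) = 0.6501.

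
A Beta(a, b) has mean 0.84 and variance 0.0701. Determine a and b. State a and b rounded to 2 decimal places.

Let s = a+b. The Beta variance is μ(1−μ)/(s+1).
So s+1 = μ(1−μ)/σ² = (0.84×0.16)/0.0701 = 0.1344/0.0701 = 1.9173, giving s = 0.9173.
Then a = μs = 0.84×0.9173 = 0.77 and b = (1−μ)s = 0.16×0.9173 = 0.15.

a = 0.77, b = 0.15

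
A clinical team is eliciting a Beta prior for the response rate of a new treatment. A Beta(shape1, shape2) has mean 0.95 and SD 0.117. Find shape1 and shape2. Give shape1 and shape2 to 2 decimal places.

shape1 = 2.35, shape2 = 0.12

Variance = 0.117² = 0.013689. The moment-matching identity shape1+shape2 = μ(1−μ)/Var − 1 gives
shape1+shape2 = 0.0475/0.013689 − 1 = 2.4699, so shape1 = μ·2.4699 = 2.35 and shape2 = (1−μ)·2.4699 = 0.12.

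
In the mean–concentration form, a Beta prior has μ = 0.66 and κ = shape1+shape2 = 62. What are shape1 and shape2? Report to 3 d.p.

shape1 = 40.920, shape2 = 21.080

Split κ in proportion μ : (1−μ): shape1 = 0.66·62 = 40.920, shape2 = 62 − 40.920 = 21.080.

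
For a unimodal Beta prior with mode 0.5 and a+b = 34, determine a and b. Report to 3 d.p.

Since the density peak of Beta(a,b) is at (a−1)/(a+b−2),
a = 1 + 0.5(34−2) = 17.000 and b = 34 − 17.000 = 17.000.

a = 17.000, b = 17.000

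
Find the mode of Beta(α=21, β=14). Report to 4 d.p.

With α,β > 1, mode = (α−1)/(α+β−2) = 20/33 = 0.6061.

0.6061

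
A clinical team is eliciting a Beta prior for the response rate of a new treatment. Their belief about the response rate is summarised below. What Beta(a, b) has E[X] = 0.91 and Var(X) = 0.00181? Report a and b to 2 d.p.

a = 40.27, b = 3.98

Write ν = a+b; then a = μν and Var = μ(1−μ)/(ν+1).
ν = μ(1−μ)/Var − 1 = 0.0819/0.00181 − 1 = 44.2486.
a = 0.91·44.2486 = 40.27, b = 0.09·44.2486 = 3.98.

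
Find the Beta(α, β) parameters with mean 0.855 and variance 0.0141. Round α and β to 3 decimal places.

α = 6.663, β = 1.130

Write ν = α+β; then α = μν and Var = μ(1−μ)/(ν+1).
ν = μ(1−μ)/Var − 1 = 0.123975/0.0141 − 1 = 7.7926.
α = 0.855·7.7926 = 6.663, β = 0.145·7.7926 = 1.130.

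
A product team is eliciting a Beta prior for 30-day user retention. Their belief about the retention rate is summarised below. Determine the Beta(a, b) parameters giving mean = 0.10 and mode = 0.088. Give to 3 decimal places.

Let s = a+b. Mean gives a = μs = 0.10s; mode gives (a−1)/(s−2) = 0.088.
Substituting: 0.10s − 1 = 0.088(s−2) = 0.088s − 0.176, so 0.012s = 0.824 and s = 68.6667.
Then a = 0.10×68.6667 = 6.867 and b = s−a = 61.800.

a = 6.867, b = 61.800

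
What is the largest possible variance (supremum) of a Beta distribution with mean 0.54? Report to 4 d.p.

0.2484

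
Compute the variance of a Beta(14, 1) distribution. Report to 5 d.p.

Var = αβ/[(α+β)²(α+β+1)] = (14×1)/(15²×16) = 14/3600 = 0.00389.

0.00389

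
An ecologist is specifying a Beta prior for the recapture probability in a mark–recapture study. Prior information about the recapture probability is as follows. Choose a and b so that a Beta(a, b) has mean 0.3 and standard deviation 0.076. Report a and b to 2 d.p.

a = 10.61, b = 24.75

First σ² = 0.005776. Setting a = μn, b = (1−μ)n with n = a+b,
μ(1−μ)/(n+1) = 0.005776 ⇒ n+1 = 0.21/0.005776 = 36.3573 ⇒ n = 35.3573.
Hence a = 0.3×35.3573 = 10.61, b = 0.7×35.3573 = 24.75.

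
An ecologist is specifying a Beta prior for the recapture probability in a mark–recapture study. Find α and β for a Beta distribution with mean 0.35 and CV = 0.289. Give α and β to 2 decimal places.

Var = (CV·μ)² = (0.289×0.35)² = 0.010231.
α+β = μ(1−μ)/Var − 1 = 0.2275/0.010231 − 1 = 21.2356.
Thus α = 0.35·21.2356 = 7.43 and β = 0.65·21.2356 = 13.80.

α = 7.43, β = 13.80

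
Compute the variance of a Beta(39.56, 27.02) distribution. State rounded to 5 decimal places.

0.00357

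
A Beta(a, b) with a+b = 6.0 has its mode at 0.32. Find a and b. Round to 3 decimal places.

For a,b>1 the mode is (a−1)/(a+b−2), so a = mode·(κ−2)+1 = 0.32×4.0+1 = 2.280.
And b = (1−mode)·(κ−2)+1 = 0.68×4.0+1 = 3.720.

a = 2.280, b = 3.720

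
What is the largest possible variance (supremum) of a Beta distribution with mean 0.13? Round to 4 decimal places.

0.1131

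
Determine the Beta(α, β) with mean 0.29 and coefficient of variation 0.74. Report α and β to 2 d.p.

α = 1.01, β = 2.46

Var = (CV·μ)² = (0.74×0.29)² = 0.046053.
α+β = μ(1−μ)/Var − 1 = 0.2059/0.046053 − 1 = 3.4709.
Thus α = 0.29·3.4709 = 1.01 and β = 0.71·3.4709 = 2.46.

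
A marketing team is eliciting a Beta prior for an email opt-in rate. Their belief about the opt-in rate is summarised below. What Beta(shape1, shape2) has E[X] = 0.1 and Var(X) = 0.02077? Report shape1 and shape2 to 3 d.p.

Let s = shape1+shape2. The Beta variance is μ(1−μ)/(s+1).
So s+1 = μ(1−μ)/σ² = (0.1×0.9)/0.02077 = 0.09/0.02077 = 4.3332, giving s = 3.3332.
Then shape1 = μs = 0.1×3.3332 = 0.333 and shape2 = (1−μ)s = 0.9×3.3332 = 3.000.

shape1 = 0.333, shape2 = 3.000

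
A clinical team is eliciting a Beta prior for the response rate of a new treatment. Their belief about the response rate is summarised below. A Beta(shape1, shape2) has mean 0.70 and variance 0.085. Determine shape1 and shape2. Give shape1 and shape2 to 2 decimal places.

shape1 = 1.03, shape2 = 0.44

By moment matching, shape1+shape2 = μ(1−μ)/σ² − 1 = (0.70·0.30)/0.085 − 1 = 2.4706 − 1 = 1.4706.
Since shape1/(shape1+shape2) = μ, shape1 = 0.70·1.4706 = 1.03 and shape2 = 0.30·1.4706 = 0.44.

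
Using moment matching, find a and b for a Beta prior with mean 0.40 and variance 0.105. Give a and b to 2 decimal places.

a = 0.51, b = 0.77

By moment matching, a+b = μ(1−μ)/σ² − 1 = (0.40·0.60)/0.105 − 1 = 2.2857 − 1 = 1.2857.
Since a/(a+b) = μ, a = 0.40·1.2857 = 0.51 and b = 0.60·1.2857 = 0.77.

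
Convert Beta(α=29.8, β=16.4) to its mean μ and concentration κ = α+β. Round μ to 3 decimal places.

μ = 0.645, κ = 46.2

κ = α+β = 29.8+16.4 = 46.2; μ = α/κ = 29.8/46.2 = 0.645.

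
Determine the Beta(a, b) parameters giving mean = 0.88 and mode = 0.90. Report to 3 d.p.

a = 35.200, b = 4.800

Let s = a+b. Mean gives a = μs = 0.88s; mode gives (a−1)/(s−2) = 0.90.
Substituting: 0.88s − 1 = 0.90(s−2) = 0.90s − 1.80, so -0.02s = -0.80 and s = 40.0000.
Then a = 0.88×40.0000 = 35.200 and b = s−a = 4.800.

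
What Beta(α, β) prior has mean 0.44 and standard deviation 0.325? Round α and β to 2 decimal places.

First σ² = 0.105625. Setting α = μn, β = (1−μ)n with n = α+β,
μ(1−μ)/(n+1) = 0.105625 ⇒ n+1 = 0.2464/0.105625 = 2.3328 ⇒ n = 1.3328.
Hence α = 0.44×1.3328 = 0.59, β = 0.56×1.3328 = 0.75.

α = 0.59, β = 0.75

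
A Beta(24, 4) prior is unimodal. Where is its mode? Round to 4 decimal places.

With α,β > 1, mode = (α−1)/(α+β−2) = 23/26 = 0.8846.

0.8846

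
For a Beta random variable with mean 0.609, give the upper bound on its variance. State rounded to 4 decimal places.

0.2381

Var = μ(1−μ)/(α+β+1), which approaches μ(1−μ) as α+β → 0.
So the supremum is μ(1−μ) = 0.609×0.391 = 0.2381.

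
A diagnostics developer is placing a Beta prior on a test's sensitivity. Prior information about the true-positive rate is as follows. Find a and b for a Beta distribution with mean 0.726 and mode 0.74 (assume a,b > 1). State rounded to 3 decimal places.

a = 24.891, b = 9.394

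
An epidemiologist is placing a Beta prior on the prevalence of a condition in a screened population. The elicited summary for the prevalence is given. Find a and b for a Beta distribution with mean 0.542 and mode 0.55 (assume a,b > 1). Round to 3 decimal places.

Let s = a+b. Mean gives a = μs = 0.542s; mode gives (a−1)/(s−2) = 0.55.
Substituting: 0.542s − 1 = 0.55(s−2) = 0.55s − 1.10, so -0.008s = -0.10 and s = 12.5000.
Then a = 0.542×12.5000 = 6.775 and b = s−a = 5.725.

a = 6.775, b = 5.725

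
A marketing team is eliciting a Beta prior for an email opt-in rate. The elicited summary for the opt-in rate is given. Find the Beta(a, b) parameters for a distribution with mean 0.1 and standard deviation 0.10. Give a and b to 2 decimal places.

a = 0.80, b = 7.20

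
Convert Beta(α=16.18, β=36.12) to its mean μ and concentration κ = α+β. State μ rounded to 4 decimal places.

μ = 0.3094, κ = 52.30

κ = α+β = 16.18+36.12 = 52.30; μ = α/κ = 16.18/52.30 = 0.3094.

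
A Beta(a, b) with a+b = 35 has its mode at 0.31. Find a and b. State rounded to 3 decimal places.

a = 11.230, b = 23.770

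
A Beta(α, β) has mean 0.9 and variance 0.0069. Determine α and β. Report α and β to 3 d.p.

α = 10.839, β = 1.204

Write ν = α+β; then α = μν and Var = μ(1−μ)/(ν+1).
ν = μ(1−μ)/Var − 1 = 0.09/0.0069 − 1 = 12.0435.
α = 0.9·12.0435 = 10.839, β = 0.1·12.0435 = 1.204.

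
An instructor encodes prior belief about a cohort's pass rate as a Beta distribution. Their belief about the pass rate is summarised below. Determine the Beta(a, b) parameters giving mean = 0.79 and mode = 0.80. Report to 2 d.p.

With s = a+b: μ = a/s and mode = (a−1)/(s−2). Eliminating a = μs,
μs − 1 = m(s−2) ⇒ s(μ−m) = 1−2m ⇒ s = -0.60/-0.01 = 60.0000.
So a = μs = 47.40, b = (1−μ)s = 12.60.

a = 47.40, b = 12.60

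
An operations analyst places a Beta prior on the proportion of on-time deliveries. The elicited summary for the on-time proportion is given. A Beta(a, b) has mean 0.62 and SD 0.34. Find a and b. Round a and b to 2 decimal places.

a = 0.64, b = 0.39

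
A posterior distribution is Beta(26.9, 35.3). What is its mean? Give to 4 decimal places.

0.4325

E[X] = α/(α+β) = 26.9/62.2 = 0.4325.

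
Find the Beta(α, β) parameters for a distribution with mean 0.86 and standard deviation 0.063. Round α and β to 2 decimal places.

σ² = 0.063² = 0.003969.
With s = α+β, Var = μ(1−μ)/(s+1), so s+1 = (0.86×0.14)/0.003969 = 30.3351 and s = 29.3351.
α = μs = 25.23, β = (1−μ)s = 4.11.

α = 25.23, β = 4.11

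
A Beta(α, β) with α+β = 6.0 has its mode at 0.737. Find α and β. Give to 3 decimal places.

α = 3.948, β = 2.052

Since the density peak of Beta(α,β) is at (α−1)/(α+β−2),
α = 1 + 0.737(6.0−2) = 3.948 and β = 6.0 − 3.948 = 2.052.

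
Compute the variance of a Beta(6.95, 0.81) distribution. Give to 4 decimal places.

0.0107

α+β = 7.76 and αβ = 5.6295, so Var = αβ/[(α+β)²(α+β+1)] = 5.6295/527.506176 = 0.0107.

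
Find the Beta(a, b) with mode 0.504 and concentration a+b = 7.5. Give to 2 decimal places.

Since the density peak of Beta(a,b) is at (a−1)/(a+b−2),
a = 1 + 0.504(7.5−2) = 3.77 and b = 7.5 − 3.77 = 3.73.

a = 3.77, b = 3.73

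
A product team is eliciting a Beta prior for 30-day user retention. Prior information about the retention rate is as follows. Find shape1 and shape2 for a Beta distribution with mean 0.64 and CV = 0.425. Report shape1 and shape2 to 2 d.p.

shape1 = 1.35, shape2 = 0.76

Var = (CV·μ)² = (0.425×0.64)² = 0.073984.
shape1+shape2 = μ(1−μ)/Var − 1 = 0.2304/0.073984 − 1 = 2.1142.
Thus shape1 = 0.64·2.1142 = 1.35 and shape2 = 0.36·2.1142 = 0.76.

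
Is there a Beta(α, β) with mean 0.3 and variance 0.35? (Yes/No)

The Beta variance bound is σ² < μ(1−μ).
Here μ(1−μ) = 0.3×0.7 = 0.21, and 0.35 ≥ 0.21.

No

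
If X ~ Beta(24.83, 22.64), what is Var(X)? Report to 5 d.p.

0.00515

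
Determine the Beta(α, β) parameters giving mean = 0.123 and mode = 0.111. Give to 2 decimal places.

With s = α+β: μ = α/s and mode = (α−1)/(s−2). Eliminating α = μs,
μs − 1 = m(s−2) ⇒ s(μ−m) = 1−2m ⇒ s = 0.778/0.012 = 64.8333.
So α = μs = 7.97, β = (1−μ)s = 56.86.

α = 7.97, β = 56.86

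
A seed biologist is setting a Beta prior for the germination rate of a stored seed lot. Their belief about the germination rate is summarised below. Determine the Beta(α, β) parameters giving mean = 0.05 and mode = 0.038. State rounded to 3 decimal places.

α = 3.850, β = 73.150

With s = α+β: μ = α/s and mode = (α−1)/(s−2). Eliminating α = μs,
μs − 1 = m(s−2) ⇒ s(μ−m) = 1−2m ⇒ s = 0.924/0.012 = 77.0000.
So α = μs = 3.850, β = (1−μ)s = 73.150.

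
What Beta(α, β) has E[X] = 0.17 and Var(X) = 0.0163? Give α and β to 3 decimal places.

Let s = α+β. The Beta variance is μ(1−μ)/(s+1).
So s+1 = μ(1−μ)/σ² = (0.17×0.83)/0.0163 = 0.1411/0.0163 = 8.6564, giving s = 7.6564.
Then α = μs = 0.17×7.6564 = 1.302 and β = (1−μ)s = 0.83×7.6564 = 6.355.

α = 1.302, β = 6.355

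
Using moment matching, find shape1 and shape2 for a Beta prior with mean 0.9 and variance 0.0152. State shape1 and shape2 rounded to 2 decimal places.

Let s = shape1+shape2. The Beta variance is μ(1−μ)/(s+1).
So s+1 = μ(1−μ)/σ² = (0.9×0.1)/0.0152 = 0.09/0.0152 = 5.9211, giving s = 4.9211.
Then shape1 = μs = 0.9×4.9211 = 4.43 and shape2 = (1−μ)s = 0.1×4.9211 = 0.49.

shape1 = 4.43, shape2 = 0.49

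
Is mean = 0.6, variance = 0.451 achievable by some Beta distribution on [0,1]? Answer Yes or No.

A Beta with mean μ has variance μ(1−μ)/(α+β+1) < μ(1−μ).
Here μ(1−μ) = 0.6×0.4 = 0.24, and 0.451 ≥ 0.24.

No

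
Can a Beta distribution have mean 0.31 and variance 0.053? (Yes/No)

Yes

A Beta with mean μ has variance μ(1−μ)/(α+β+1) < μ(1−μ).
Here μ(1−μ) = 0.31×0.69 = 0.2139, and 0.053 < 0.2139.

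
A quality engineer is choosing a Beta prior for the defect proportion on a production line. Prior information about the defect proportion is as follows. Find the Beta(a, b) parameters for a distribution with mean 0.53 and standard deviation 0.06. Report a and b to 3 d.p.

a = 36.143, b = 32.051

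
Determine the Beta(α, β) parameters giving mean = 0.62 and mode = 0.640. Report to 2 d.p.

α = 8.68, β = 5.32

Let s = α+β. Mean gives α = μs = 0.62s; mode gives (α−1)/(s−2) = 0.640.
Substituting: 0.62s − 1 = 0.640(s−2) = 0.640s − 1.280, so -0.020s = -0.280 and s = 14.0000.
Then α = 0.62×14.0000 = 8.68 and β = s−α = 5.32.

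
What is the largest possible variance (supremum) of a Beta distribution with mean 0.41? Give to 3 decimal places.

For fixed mean μ the Beta variance is μ(1−μ)/(α+β+1), increasing as α+β decreases.
Its least upper bound (not attained) is μ(1−μ) = 0.41·0.59 = 0.242.

0.242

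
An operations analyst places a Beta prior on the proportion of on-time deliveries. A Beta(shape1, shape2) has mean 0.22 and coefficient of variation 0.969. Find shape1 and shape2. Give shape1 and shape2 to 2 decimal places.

shape1 = 0.61, shape2 = 2.17

σ = CV·μ = 0.969×0.22 = 0.21318, so σ² = 0.045446.
s+1 = μ(1−μ)/σ² = 0.1716/0.045446 = 3.7759, so s = shape1+shape2 = 2.7759.
shape1 = μs = 0.61, shape2 = (1−μ)s = 2.17.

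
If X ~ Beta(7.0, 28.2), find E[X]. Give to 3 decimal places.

0.199

E[X] = α/(α+β) = 7.0/35.2 = 0.199.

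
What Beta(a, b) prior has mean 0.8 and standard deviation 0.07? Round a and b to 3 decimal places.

First σ² = 0.0049. Setting a = μn, b = (1−μ)n with n = a+b,
μ(1−μ)/(n+1) = 0.0049 ⇒ n+1 = 0.16/0.0049 = 32.6531 ⇒ n = 31.6531.
Hence a = 0.8×31.6531 = 25.322, b = 0.2×31.6531 = 6.331.

a = 25.322, b = 6.331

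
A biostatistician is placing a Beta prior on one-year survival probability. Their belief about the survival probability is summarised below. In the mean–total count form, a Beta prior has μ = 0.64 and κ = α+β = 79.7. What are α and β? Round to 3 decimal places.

Split κ in proportion μ : (1−μ): α = 0.64·79.7 = 51.008, β = 79.7 − 51.008 = 28.692.

α = 51.008, β = 28.692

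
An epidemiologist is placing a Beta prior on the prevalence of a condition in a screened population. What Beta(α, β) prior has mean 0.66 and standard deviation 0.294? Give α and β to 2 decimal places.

α = 1.05, β = 0.54

First σ² = 0.086436. Setting α = μn, β = (1−μ)n with n = α+β,
μ(1−μ)/(n+1) = 0.086436 ⇒ n+1 = 0.2244/0.086436 = 2.5961 ⇒ n = 1.5961.
Hence α = 0.66×1.5961 = 1.05, β = 0.34×1.5961 = 0.54.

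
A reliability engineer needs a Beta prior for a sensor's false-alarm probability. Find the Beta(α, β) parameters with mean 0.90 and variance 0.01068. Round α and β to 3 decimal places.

α = 6.684, β = 0.743

Write ν = α+β; then α = μν and Var = μ(1−μ)/(ν+1).
ν = μ(1−μ)/Var − 1 = 0.0900/0.01068 − 1 = 7.4270.
α = 0.90·7.4270 = 6.684, β = 0.10·7.4270 = 0.743.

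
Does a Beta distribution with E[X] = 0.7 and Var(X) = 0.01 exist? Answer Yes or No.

Yes

The Beta variance bound is σ² < μ(1−μ).
Here μ(1−μ) = 0.7×0.3 = 0.21, and 0.01 < 0.21.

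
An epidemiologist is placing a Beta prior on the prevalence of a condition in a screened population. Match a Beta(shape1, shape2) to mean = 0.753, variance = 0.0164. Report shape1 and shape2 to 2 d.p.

shape1 = 7.79, shape2 = 2.55

Write ν = shape1+shape2; then shape1 = μν and Var = μ(1−μ)/(ν+1).
ν = μ(1−μ)/Var − 1 = 0.185991/0.0164 − 1 = 10.3409.
shape1 = 0.753·10.3409 = 7.79, shape2 = 0.247·10.3409 = 2.55.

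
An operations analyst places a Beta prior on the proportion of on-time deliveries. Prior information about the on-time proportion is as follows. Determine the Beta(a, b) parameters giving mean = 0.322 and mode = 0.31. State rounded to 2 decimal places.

a = 10.20, b = 21.47

With s = a+b: μ = a/s and mode = (a−1)/(s−2). Eliminating a = μs,
μs − 1 = m(s−2) ⇒ s(μ−m) = 1−2m ⇒ s = 0.38/0.012 = 31.6667.
So a = μs = 10.20, b = (1−μ)s = 21.47.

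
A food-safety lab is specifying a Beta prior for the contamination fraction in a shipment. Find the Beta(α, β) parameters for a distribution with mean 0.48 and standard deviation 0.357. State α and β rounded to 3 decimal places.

α = 0.460, β = 0.498

First σ² = 0.127449. Setting α = μn, β = (1−μ)n with n = α+β,
μ(1−μ)/(n+1) = 0.127449 ⇒ n+1 = 0.2496/0.127449 = 1.9584 ⇒ n = 0.9584.
Hence α = 0.48×0.9584 = 0.460, β = 0.52×0.9584 = 0.498.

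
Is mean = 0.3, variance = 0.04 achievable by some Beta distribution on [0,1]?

A Beta with mean μ has variance μ(1−μ)/(α+β+1) < μ(1−μ).
Here μ(1−μ) = 0.3×0.7 = 0.21, and 0.04 < 0.21.

Yes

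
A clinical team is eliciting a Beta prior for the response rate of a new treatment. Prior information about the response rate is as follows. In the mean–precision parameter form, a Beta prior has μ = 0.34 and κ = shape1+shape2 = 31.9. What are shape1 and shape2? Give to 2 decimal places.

shape1 = 10.85, shape2 = 21.05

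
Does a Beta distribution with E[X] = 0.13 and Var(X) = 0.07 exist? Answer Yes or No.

Yes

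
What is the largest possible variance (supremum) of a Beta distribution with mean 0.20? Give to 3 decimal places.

0.160

Var = μ(1−μ)/(α+β+1), which approaches μ(1−μ) as α+β → 0.
So the supremum is μ(1−μ) = 0.20×0.80 = 0.160.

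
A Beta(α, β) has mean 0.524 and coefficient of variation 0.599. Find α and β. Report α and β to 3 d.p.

α = 0.803, β = 0.729

Var = (CV·μ)² = (0.599×0.524)² = 0.098518.
α+β = μ(1−μ)/Var − 1 = 0.249424/0.098518 − 1 = 1.5318.
Thus α = 0.524·1.5318 = 0.803 and β = 0.476·1.5318 = 0.729.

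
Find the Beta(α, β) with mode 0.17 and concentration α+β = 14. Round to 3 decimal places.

Mode = (α−1)/(κ−2) with κ = α+β, so α−1 = 0.17·12 = 2.040.
α = 3.040; β = κ − α = 10.960.

α = 3.040, β = 10.960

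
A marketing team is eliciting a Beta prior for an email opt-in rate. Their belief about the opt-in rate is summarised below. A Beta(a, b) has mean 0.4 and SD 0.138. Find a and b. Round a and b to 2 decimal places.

a = 4.64, b = 6.96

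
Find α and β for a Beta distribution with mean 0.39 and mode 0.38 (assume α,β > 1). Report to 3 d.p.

Let s = α+β. Mean gives α = μs = 0.39s; mode gives (α−1)/(s−2) = 0.38.
Substituting: 0.39s − 1 = 0.38(s−2) = 0.38s − 0.76, so 0.01s = 0.24 and s = 24.0000.
Then α = 0.39×24.0000 = 9.360 and β = s−α = 14.640.

α = 9.360, β = 14.640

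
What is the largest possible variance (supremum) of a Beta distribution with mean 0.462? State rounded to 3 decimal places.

Var = μ(1−μ)/(α+β+1), which approaches μ(1−μ) as α+β → 0.
So the supremum is μ(1−μ) = 0.462×0.538 = 0.249.

0.249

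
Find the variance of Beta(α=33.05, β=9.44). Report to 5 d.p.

0.00397

Var = αβ/[(α+β)²(α+β+1)] = (33.05×9.44)/(42.49²×43.49) = 311.9920/78516.850349 = 0.00397.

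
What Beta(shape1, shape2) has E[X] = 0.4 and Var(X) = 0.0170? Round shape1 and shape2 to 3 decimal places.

shape1 = 5.247, shape2 = 7.871

Write ν = shape1+shape2; then shape1 = μν and Var = μ(1−μ)/(ν+1).
ν = μ(1−μ)/Var − 1 = 0.24/0.0170 − 1 = 13.1176.
shape1 = 0.4·13.1176 = 5.247, shape2 = 0.6·13.1176 = 7.871.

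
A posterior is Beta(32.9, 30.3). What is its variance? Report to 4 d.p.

μ = 32.9/63.2 = 0.520570; Var = μ(1−μ)/(α+β+1) = 0.2495769/64.2 = 0.0039.

0.0039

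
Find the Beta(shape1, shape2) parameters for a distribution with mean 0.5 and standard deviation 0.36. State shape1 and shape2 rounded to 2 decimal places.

shape1 = 0.46, shape2 = 0.46

σ² = 0.36² = 0.1296.
With s = shape1+shape2, Var = μ(1−μ)/(s+1), so s+1 = (0.5×0.5)/0.1296 = 1.9290 and s = 0.9290.
shape1 = μs = 0.46, shape2 = (1−μ)s = 0.46.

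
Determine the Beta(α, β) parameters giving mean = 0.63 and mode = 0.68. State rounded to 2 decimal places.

Let s = α+β. Mean gives α = μs = 0.63s; mode gives (α−1)/(s−2) = 0.68.
Substituting: 0.63s − 1 = 0.68(s−2) = 0.68s − 1.36, so -0.05s = -0.36 and s = 7.2000.
Then α = 0.63×7.2000 = 4.54 and β = s−α = 2.66.

α = 4.54, β = 2.66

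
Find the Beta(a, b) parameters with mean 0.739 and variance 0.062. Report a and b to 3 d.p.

Write ν = a+b; then a = μν and Var = μ(1−μ)/(ν+1).
ν = μ(1−μ)/Var − 1 = 0.192879/0.062 − 1 = 2.1110.
a = 0.739·2.1110 = 1.560, b = 0.261·2.1110 = 0.551.

a = 1.560, b = 0.551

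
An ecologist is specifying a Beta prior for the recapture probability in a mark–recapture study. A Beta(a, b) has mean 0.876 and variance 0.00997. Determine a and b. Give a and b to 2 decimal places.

a = 8.67, b = 1.23

By moment matching, a+b = μ(1−μ)/σ² − 1 = (0.876·0.124)/0.00997 − 1 = 10.8951 − 1 = 9.8951.
Since a/(a+b) = μ, a = 0.876·9.8951 = 8.67 and b = 0.124·9.8951 = 1.23.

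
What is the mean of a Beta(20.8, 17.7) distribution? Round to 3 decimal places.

0.540

The Beta mean is α/(α+β) = 20.8/(20.8+17.7) = 0.540.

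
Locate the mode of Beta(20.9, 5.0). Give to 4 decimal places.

0.8326

With α,β > 1, mode = (α−1)/(α+β−2) = 19.9/23.9 = 0.8326.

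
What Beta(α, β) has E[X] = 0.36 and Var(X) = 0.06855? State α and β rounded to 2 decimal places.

α = 0.85, β = 1.51

By moment matching, α+β = μ(1−μ)/σ² − 1 = (0.36·0.64)/0.06855 − 1 = 3.3611 − 1 = 2.3611.
Since α/(α+β) = μ, α = 0.36·2.3611 = 0.85 and β = 0.64·2.3611 = 1.51.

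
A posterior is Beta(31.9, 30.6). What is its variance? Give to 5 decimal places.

0.00394

α+β = 62.5 and αβ = 976.14, so Var = αβ/[(α+β)²(α+β+1)] = 976.14/248046.875 = 0.00394.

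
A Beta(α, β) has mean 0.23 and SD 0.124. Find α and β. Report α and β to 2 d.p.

σ² = 0.124² = 0.015376.
With s = α+β, Var = μ(1−μ)/(s+1), so s+1 = (0.23×0.77)/0.015376 = 11.5180 and s = 10.5180.
α = μs = 2.42, β = (1−μ)s = 8.10.

α = 2.42, β = 8.10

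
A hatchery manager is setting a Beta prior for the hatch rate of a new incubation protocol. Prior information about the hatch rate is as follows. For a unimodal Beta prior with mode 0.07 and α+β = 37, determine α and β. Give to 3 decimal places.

α = 3.450, β = 33.550

Since the density peak of Beta(α,β) is at (α−1)/(α+β−2),
α = 1 + 0.07(37−2) = 3.450 and β = 37 − 3.450 = 33.550.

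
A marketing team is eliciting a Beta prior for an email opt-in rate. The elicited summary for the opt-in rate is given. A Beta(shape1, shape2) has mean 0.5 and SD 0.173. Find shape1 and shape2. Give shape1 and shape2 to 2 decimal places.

σ² = 0.173² = 0.029929.
With s = shape1+shape2, Var = μ(1−μ)/(s+1), so s+1 = (0.5×0.5)/0.029929 = 8.3531 and s = 7.3531.
shape1 = μs = 3.68, shape2 = (1−μ)s = 3.68.

shape1 = 3.68, shape2 = 3.68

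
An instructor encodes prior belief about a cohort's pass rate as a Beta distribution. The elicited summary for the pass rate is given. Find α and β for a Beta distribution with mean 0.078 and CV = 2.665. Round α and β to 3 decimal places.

α = 0.052, β = 0.613

σ = CV·μ = 2.665×0.078 = 0.20787, so σ² = 0.043210.
s+1 = μ(1−μ)/σ² = 0.071916/0.043210 = 1.6643, so s = α+β = 0.6643.
α = μs = 0.052, β = (1−μ)s = 0.613.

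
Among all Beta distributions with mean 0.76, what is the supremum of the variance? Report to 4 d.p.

0.1824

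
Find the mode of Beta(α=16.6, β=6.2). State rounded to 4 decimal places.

0.7500

With α,β > 1, mode = (α−1)/(α+β−2) = 15.6/20.8 = 0.7500.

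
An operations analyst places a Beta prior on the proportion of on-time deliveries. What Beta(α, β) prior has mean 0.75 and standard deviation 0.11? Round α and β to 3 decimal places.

σ² = 0.11² = 0.0121.
With s = α+β, Var = μ(1−μ)/(s+1), so s+1 = (0.75×0.25)/0.0121 = 15.4959 and s = 14.4959.
α = μs = 10.872, β = (1−μ)s = 3.624.

α = 10.872, β = 3.624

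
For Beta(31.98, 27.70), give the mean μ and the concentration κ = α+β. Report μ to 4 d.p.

κ = α+β = 31.98+27.70 = 59.68; μ = α/κ = 31.98/59.68 = 0.5359.

μ = 0.5359, κ = 59.68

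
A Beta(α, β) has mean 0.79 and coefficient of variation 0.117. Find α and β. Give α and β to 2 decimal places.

Var = (CV·μ)² = (0.117×0.79)² = 0.008543.
α+β = μ(1−μ)/Var − 1 = 0.1659/0.008543 − 1 = 18.4187.
Thus α = 0.79·18.4187 = 14.55 and β = 0.21·18.4187 = 3.87.

α = 14.55, β = 3.87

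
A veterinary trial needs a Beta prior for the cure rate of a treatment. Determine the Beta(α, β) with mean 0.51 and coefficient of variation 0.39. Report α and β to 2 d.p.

σ = CV·μ = 0.39×0.51 = 0.19890, so σ² = 0.039561.
s+1 = μ(1−μ)/σ² = 0.2499/0.039561 = 6.3168, so s = α+β = 5.3168.
α = μs = 2.71, β = (1−μ)s = 2.61.

α = 2.71, β = 2.61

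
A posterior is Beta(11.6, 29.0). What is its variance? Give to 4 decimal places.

0.0049

μ = 11.6/40.6 = 0.285714; Var = μ(1−μ)/(α+β+1) = 0.2040816/41.6 = 0.0049.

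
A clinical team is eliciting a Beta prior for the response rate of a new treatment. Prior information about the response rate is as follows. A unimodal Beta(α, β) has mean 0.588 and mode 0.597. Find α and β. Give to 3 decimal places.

α = 12.675, β = 8.881

Let s = α+β. Mean gives α = μs = 0.588s; mode gives (α−1)/(s−2) = 0.597.
Substituting: 0.588s − 1 = 0.597(s−2) = 0.597s − 1.194, so -0.009s = -0.194 and s = 21.5556.
Then α = 0.588×21.5556 = 12.675 and β = s−α = 8.881.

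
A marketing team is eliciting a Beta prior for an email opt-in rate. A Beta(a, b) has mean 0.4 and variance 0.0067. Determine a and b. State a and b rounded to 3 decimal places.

a = 13.928, b = 20.893

Let s = a+b. The Beta variance is μ(1−μ)/(s+1).
So s+1 = μ(1−μ)/σ² = (0.4×0.6)/0.0067 = 0.24/0.0067 = 35.8209, giving s = 34.8209.
Then a = μs = 0.4×34.8209 = 13.928 and b = (1−μ)s = 0.6×34.8209 = 20.893.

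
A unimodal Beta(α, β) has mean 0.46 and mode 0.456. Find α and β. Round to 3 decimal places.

With s = α+β: μ = α/s and mode = (α−1)/(s−2). Eliminating α = μs,
μs − 1 = m(s−2) ⇒ s(μ−m) = 1−2m ⇒ s = 0.088/0.004 = 22.0000.
So α = μs = 10.120, β = (1−μ)s = 11.880.

α = 10.120, β = 11.880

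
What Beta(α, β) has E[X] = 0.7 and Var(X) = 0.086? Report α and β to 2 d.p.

α = 1.01, β = 0.43

Write ν = α+β; then α = μν and Var = μ(1−μ)/(ν+1).
ν = μ(1−μ)/Var − 1 = 0.21/0.086 − 1 = 1.4419.
α = 0.7·1.4419 = 1.01, β = 0.3·1.4419 = 0.43.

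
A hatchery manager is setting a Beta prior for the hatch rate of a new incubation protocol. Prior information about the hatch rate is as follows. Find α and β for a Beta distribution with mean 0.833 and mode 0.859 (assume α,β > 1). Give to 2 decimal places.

Let s = α+β. Mean gives α = μs = 0.833s; mode gives (α−1)/(s−2) = 0.859.
Substituting: 0.833s − 1 = 0.859(s−2) = 0.859s − 1.718, so -0.026s = -0.718 and s = 27.6154.
Then α = 0.833×27.6154 = 23.00 and β = s−α = 4.61.

α = 23.00, β = 4.61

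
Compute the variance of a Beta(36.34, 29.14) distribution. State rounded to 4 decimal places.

Var = αβ/[(α+β)²(α+β+1)] = (36.34×29.14)/(65.48²×66.48) = 1058.9476/285041.668992 = 0.0037.

0.0037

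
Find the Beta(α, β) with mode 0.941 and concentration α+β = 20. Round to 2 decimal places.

For α,β>1 the mode is (α−1)/(α+β−2), so α = mode·(κ−2)+1 = 0.941×18+1 = 17.94.
And β = (1−mode)·(κ−2)+1 = 0.059×18+1 = 2.06.

α = 17.94, β = 2.06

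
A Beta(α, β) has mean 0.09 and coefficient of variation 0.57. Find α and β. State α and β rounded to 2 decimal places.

α = 2.71, β = 27.41

Var = (CV·μ)² = (0.57×0.09)² = 0.002632.
α+β = μ(1−μ)/Var − 1 = 0.0819/0.002632 − 1 = 30.1207.
Thus α = 0.09·30.1207 = 2.71 and β = 0.91·30.1207 = 27.41.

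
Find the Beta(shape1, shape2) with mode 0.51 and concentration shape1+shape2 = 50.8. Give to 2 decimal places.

For shape1,shape2>1 the mode is (shape1−1)/(shape1+shape2−2), so shape1 = mode·(κ−2)+1 = 0.51×48.8+1 = 25.89.
And shape2 = (1−mode)·(κ−2)+1 = 0.49×48.8+1 = 24.91.

shape1 = 25.89, shape2 = 24.91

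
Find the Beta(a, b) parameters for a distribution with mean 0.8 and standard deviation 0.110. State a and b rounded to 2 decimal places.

First σ² = 0.012100. Setting a = μn, b = (1−μ)n with n = a+b,
μ(1−μ)/(n+1) = 0.012100 ⇒ n+1 = 0.16/0.012100 = 13.2231 ⇒ n = 12.2231.
Hence a = 0.8×12.2231 = 9.78, b = 0.2×12.2231 = 2.44.

a = 9.78, b = 2.44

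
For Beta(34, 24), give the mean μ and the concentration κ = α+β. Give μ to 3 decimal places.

μ = 0.586, κ = 58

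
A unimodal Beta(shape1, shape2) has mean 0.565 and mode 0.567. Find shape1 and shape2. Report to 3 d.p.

shape1 = 37.855, shape2 = 29.145

With s = shape1+shape2: μ = shape1/s and mode = (shape1−1)/(s−2). Eliminating shape1 = μs,
μs − 1 = m(s−2) ⇒ s(μ−m) = 1−2m ⇒ s = -0.134/-0.002 = 67.0000.
So shape1 = μs = 37.855, shape2 = (1−μ)s = 29.145.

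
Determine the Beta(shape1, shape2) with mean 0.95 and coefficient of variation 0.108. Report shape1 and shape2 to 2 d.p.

shape1 = 3.34, shape2 = 0.18

σ = CV·μ = 0.108×0.95 = 0.10260, so σ² = 0.010527.
s+1 = μ(1−μ)/σ² = 0.0475/0.010527 = 4.5123, so s = shape1+shape2 = 3.5123.
shape1 = μs = 3.34, shape2 = (1−μ)s = 0.18.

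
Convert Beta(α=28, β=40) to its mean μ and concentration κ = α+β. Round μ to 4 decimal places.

κ = α+β = 28+40 = 68; μ = α/κ = 28/68 = 0.4118.

μ = 0.4118, κ = 68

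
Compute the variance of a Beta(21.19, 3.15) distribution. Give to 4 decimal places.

μ = 21.19/24.34 = 0.870583; Var = μ(1−μ)/(α+β+1) = 0.1126679/25.34 = 0.0044.

0.0044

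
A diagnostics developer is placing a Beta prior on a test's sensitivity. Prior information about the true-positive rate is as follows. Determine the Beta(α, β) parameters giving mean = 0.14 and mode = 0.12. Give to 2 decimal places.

α = 5.32, β = 32.68

With s = α+β: μ = α/s and mode = (α−1)/(s−2). Eliminating α = μs,
μs − 1 = m(s−2) ⇒ s(μ−m) = 1−2m ⇒ s = 0.76/0.02 = 38.0000.
So α = μs = 5.32, β = (1−μ)s = 32.68.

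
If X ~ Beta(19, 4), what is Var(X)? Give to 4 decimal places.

0.0060

Var = αβ/[(α+β)²(α+β+1)] = (19×4)/(23²×24) = 76/12696 = 0.0060.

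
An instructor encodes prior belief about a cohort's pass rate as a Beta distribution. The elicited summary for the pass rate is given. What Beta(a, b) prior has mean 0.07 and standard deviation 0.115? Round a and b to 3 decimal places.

a = 0.275, b = 3.648

First σ² = 0.013225. Setting a = μn, b = (1−μ)n with n = a+b,
μ(1−μ)/(n+1) = 0.013225 ⇒ n+1 = 0.0651/0.013225 = 4.9225 ⇒ n = 3.9225.
Hence a = 0.07×3.9225 = 0.275, b = 0.93×3.9225 = 3.648.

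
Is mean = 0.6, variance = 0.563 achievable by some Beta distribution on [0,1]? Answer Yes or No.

No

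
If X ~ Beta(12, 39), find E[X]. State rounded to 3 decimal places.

0.235

E[X] = α/(α+β) = 12/51 = 0.235.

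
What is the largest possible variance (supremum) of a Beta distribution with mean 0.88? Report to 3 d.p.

0.106

Var = μ(1−μ)/(α+β+1), which approaches μ(1−μ) as α+β → 0.
So the supremum is μ(1−μ) = 0.88×0.12 = 0.106.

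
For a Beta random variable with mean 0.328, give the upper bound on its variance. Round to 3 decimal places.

For fixed mean μ the Beta variance is μ(1−μ)/(α+β+1), increasing as α+β decreases.
Its least upper bound (not attained) is μ(1−μ) = 0.328·0.672 = 0.220.

0.220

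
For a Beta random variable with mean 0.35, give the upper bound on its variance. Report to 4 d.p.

0.2275

Var = μ(1−μ)/(α+β+1), which approaches μ(1−μ) as α+β → 0.
So the supremum is μ(1−μ) = 0.35×0.65 = 0.2275.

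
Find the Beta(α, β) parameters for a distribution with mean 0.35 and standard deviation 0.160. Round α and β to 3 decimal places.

α = 2.760, β = 5.126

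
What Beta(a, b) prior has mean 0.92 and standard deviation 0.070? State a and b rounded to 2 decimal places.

Variance = 0.070² = 0.004900. The moment-matching identity a+b = μ(1−μ)/Var − 1 gives
a+b = 0.0736/0.004900 − 1 = 14.0204, so a = μ·14.0204 = 12.90 and b = (1−μ)·14.0204 = 1.12.

a = 12.90, b = 1.12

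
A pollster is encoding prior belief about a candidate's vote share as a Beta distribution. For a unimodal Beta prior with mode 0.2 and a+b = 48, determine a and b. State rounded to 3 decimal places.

Since the density peak of Beta(a,b) is at (a−1)/(a+b−2),
a = 1 + 0.2(48−2) = 10.200 and b = 48 − 10.200 = 37.800.

a = 10.200, b = 37.800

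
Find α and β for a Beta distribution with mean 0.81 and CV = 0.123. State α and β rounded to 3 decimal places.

α = 11.749, β = 2.756

σ = CV·μ = 0.123×0.81 = 0.09963, so σ² = 0.009926.
s+1 = μ(1−μ)/σ² = 0.1539/0.009926 = 15.5045, so s = α+β = 14.5045.
α = μs = 11.749, β = (1−μ)s = 2.756.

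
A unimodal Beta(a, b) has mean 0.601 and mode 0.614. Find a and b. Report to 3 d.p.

Let s = a+b. Mean gives a = μs = 0.601s; mode gives (a−1)/(s−2) = 0.614.
Substituting: 0.601s − 1 = 0.614(s−2) = 0.614s − 1.228, so -0.013s = -0.228 and s = 17.5385.
Then a = 0.601×17.5385 = 10.541 and b = s−a = 6.998.

a = 10.541, b = 6.998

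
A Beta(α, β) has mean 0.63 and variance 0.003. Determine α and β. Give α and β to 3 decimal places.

Write ν = α+β; then α = μν and Var = μ(1−μ)/(ν+1).
ν = μ(1−μ)/Var − 1 = 0.2331/0.003 − 1 = 76.7000.
α = 0.63·76.7000 = 48.321, β = 0.37·76.7000 = 28.379.

α = 48.321, β = 28.379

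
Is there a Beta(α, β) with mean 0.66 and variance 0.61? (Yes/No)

A Beta with mean μ has variance μ(1−μ)/(α+β+1) < μ(1−μ).
Here μ(1−μ) = 0.66×0.34 = 0.2244, and 0.61 ≥ 0.2244.

No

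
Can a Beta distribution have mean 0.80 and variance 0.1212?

Yes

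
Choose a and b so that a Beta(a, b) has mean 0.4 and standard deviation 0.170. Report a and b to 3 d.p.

First σ² = 0.028900. Setting a = μn, b = (1−μ)n with n = a+b,
μ(1−μ)/(n+1) = 0.028900 ⇒ n+1 = 0.24/0.028900 = 8.3045 ⇒ n = 7.3045.
Hence a = 0.4×7.3045 = 2.922, b = 0.6×7.3045 = 4.383.

a = 2.922, b = 4.383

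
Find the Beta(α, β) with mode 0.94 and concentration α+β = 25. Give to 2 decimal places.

Mode = (α−1)/(κ−2) with κ = α+β, so α−1 = 0.94·23 = 21.62.
α = 22.62; β = κ − α = 2.38.

α = 22.62, β = 2.38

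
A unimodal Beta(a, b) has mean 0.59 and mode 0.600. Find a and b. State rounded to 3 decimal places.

With s = a+b: μ = a/s and mode = (a−1)/(s−2). Eliminating a = μs,
μs − 1 = m(s−2) ⇒ s(μ−m) = 1−2m ⇒ s = -0.200/-0.010 = 20.0000.
So a = μs = 11.800, b = (1−μ)s = 8.200.

a = 11.800, b = 8.200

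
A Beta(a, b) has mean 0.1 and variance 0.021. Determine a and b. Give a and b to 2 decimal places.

a = 0.33, b = 2.96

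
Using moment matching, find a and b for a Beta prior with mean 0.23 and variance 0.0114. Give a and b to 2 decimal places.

a = 3.34, b = 11.19

Write ν = a+b; then a = μν and Var = μ(1−μ)/(ν+1).
ν = μ(1−μ)/Var − 1 = 0.1771/0.0114 − 1 = 14.5351.
a = 0.23·14.5351 = 3.34, b = 0.77·14.5351 = 11.19.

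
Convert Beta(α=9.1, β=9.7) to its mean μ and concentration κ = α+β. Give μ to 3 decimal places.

κ = α+β = 9.1+9.7 = 18.8; μ = α/κ = 9.1/18.8 = 0.484.

μ = 0.484, κ = 18.8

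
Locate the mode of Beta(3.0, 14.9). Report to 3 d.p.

The density x^(α−1)(1−x)^(β−1) is maximised at (α−1)/(α+β−2) = 2.0/15.9 = 0.126.

0.126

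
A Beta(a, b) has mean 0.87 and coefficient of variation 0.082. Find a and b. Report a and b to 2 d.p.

σ = CV·μ = 0.082×0.87 = 0.07134, so σ² = 0.005089.
s+1 = μ(1−μ)/σ² = 0.1131/0.005089 = 22.2227, so s = a+b = 21.2227.
a = μs = 18.46, b = (1−μ)s = 2.76.

a = 18.46, b = 2.76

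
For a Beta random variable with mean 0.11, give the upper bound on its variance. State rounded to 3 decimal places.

For fixed mean μ the Beta variance is μ(1−μ)/(α+β+1), increasing as α+β decreases.
Its least upper bound (not attained) is μ(1−μ) = 0.11·0.89 = 0.098.

0.098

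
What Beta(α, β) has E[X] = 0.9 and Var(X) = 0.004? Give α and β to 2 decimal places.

α = 19.35, β = 2.15

Let s = α+β. The Beta variance is μ(1−μ)/(s+1).
So s+1 = μ(1−μ)/σ² = (0.9×0.1)/0.004 = 0.09/0.004 = 22.5000, giving s = 21.5000.
Then α = μs = 0.9×21.5000 = 19.35 and β = (1−μ)s = 0.1×21.5000 = 2.15.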